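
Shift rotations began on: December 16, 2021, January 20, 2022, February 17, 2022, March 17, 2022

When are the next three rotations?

April 21, 2022; May 19, 2022; June 16, 2022

Gaps: 35, 28, 28 days — a mix of 28 and 35. Every date is a Thursday.
Each is the 3rd Thursday of its month.
3rd Thursday of April 2022: April 21, 2022.
3rd Thursday of May 2022: May 19, 2022.
June 2022 — 3rd Thursday is June 16, 2022.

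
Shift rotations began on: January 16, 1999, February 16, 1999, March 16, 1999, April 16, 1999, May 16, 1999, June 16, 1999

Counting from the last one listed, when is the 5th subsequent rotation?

Gaps: 31, 28, 31, 30, 31 days — not constant. Every event is on the 16th of the month.
Pattern: the 16th of each month.
Next: July 1999 → July 16, 1999.
Next: August 1999 → August 16, 1999.
Next: September 1999 → September 16, 1999.
October 1999: October 16, 1999.
Next: November 1999 → November 16, 1999.

November 16, 1999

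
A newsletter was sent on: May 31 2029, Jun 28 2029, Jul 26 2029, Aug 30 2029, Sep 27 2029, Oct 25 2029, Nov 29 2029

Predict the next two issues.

Dec 27 2029, Jan 31 2030

Every date is a Thursday; gaps 28, 28, 35, 28, 28, 35 days.
Each is the last Thursday of its month (at least one falls on the 29th or later, ruling out '4th Thursday').
December 2029 ends with Thursday Dec 27 2029.
Last Thursday of January 2030: Jan 31 2030.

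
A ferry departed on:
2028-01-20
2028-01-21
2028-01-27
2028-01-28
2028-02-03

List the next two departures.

2028-02-04, 2028-02-10

Every event lands on a Thursday or Friday (gaps cycle 1, 6, 1, 6).
So the schedule is: every Thursday and Friday.
Next Friday: 2028-02-04.
The following Thursday is 2028-02-10.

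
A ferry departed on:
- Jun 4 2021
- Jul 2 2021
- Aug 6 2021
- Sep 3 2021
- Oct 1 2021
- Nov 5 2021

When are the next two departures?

Dec 3 2021, Jan 7 2022

Gaps: 28, 35, 28, 28, 35 days — a mix of 28 and 35. Every date is a Friday.
Each is the 1st Friday of its month.
1st Friday of December 2021: Dec 3 2021.
January 2022 — 1st Friday is Jan 7 2022.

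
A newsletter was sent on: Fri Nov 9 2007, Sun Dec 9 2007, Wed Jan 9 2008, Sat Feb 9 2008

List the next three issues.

Sun Mar 9 2008, Wed Apr 9 2008, Fri May 9 2008

The day-of-month is always 9 (30, 31, 31 days between events).
So this recurs on the 9th of each month.
March 2008: Sun Mar 9 2008.
Next: April 2008 → Wed Apr 9 2008.
May 2008: Fri May 9 2008.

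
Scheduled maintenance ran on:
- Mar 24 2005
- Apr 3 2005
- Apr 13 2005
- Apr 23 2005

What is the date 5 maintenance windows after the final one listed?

Jun 12 2005

Every event comes 10 days after the last (10, 10, 10).
Apr 23 2005 + 10 days = May 3 2005.
May 3 2005 + 10 days = May 13 2005.
May 13 2005 + 10 days = May 23 2005.
May 23 2005 + 10 days = Jun 2 2005.
Jun 2 2005 + 10 days = Jun 12 2005.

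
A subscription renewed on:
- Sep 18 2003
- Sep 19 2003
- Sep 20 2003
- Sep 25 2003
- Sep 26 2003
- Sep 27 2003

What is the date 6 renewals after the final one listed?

The gap pattern 1, 1, 5, 1, 1 repeats every 3 events.
These are the Thursdays, Fridays and Saturdays of each week.
The following Thursday is Oct 2 2003.
The following Friday is Oct 3 2003.
Next Saturday: Oct 4 2003.
Next Thursday: Oct 9 2003.
Next Friday: Oct 10 2003.
Next Saturday: Oct 11 2003.

Oct 11 2003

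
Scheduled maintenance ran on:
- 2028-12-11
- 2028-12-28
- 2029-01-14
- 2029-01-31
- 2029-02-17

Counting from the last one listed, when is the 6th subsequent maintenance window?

2029-05-30

The spacing is 17, 17, 17, 17 days — always 17 days.
2029-02-17 + 17 days = 2029-03-06.
2029-03-06 + 17 days = 2029-03-23.
2029-03-23 + 17 days = 2029-04-09.
2029-04-09 + 17 days = 2029-04-26.
2029-04-26 + 17 days = 2029-05-13.
2029-05-13 + 17 days = 2029-05-30.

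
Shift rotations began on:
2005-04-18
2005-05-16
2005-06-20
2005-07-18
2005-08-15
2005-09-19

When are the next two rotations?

These are Mondays at 28- or 35-day spacing (28, 35, 28, 28, 35).
The pattern: 3rd Monday of the month.
October 2005 — 3rd Monday is 2005-10-17.
3rd Monday of November 2005: 2005-11-21.

2005-10-17, 2005-11-21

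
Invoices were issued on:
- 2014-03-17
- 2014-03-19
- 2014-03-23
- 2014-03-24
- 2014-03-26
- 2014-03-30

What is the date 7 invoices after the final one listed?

2014-04-14

Gaps: 2, 4, 1, 2, 4 days — not constant, but cyclic with period 3.
The events fall on every Monday, Wednesday and Sunday.
The following Monday is 2014-03-31.
The following Wednesday is 2014-04-02.
The following Sunday is 2014-04-06.
Next Monday: 2014-04-07.
The following Wednesday is 2014-04-09.
The following Sunday is 2014-04-13.
The following Monday is 2014-04-14.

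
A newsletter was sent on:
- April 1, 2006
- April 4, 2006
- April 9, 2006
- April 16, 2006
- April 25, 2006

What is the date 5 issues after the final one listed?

Gaps: 3, 5, 7, 9 days — each gap is 2 larger than the previous one.
Next gap: 11 days. April 25, 2006 + 11 days = May 6, 2006.
Next gap: 13 days. May 6, 2006 + 13 days = May 19, 2006.
Next gap: 15 days. May 19, 2006 + 15 days = June 3, 2006.
Next gap: 17 days. June 3, 2006 + 17 days = June 20, 2006.
Next gap: 19 days. June 20, 2006 + 19 days = July 9, 2006.

July 9, 2006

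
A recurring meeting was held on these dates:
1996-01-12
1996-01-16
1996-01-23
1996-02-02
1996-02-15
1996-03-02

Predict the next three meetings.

Intervals are 4, 7, 10, 13, 16 days — an arithmetic progression with common difference 3.
Next gap: 19 days. 1996-03-02 + 19 days = 1996-03-21.
Next gap: 22 days. 1996-03-21 + 22 days = 1996-04-12.
Next gap: 25 days. 1996-04-12 + 25 days = 1996-05-07.

1996-03-21, 1996-04-12, 1996-05-07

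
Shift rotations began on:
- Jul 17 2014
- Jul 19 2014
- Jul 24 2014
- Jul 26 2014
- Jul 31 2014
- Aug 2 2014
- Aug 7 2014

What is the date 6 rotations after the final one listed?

Aug 28 2014

The gap pattern 2, 5, 2, 5, 2, 5 repeats every 2 events.
These are the Thursdays and Saturdays of each week.
The following Saturday is Aug 9 2014.
Next Thursday: Aug 14 2014.
Next Saturday: Aug 16 2014.
The following Thursday is Aug 21 2014.
The following Saturday is Aug 23 2014.
The following Thursday is Aug 28 2014.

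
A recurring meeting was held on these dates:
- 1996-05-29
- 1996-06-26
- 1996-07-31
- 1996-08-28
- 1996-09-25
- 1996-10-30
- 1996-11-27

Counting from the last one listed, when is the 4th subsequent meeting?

These are Wednesdays with 28, 35, 28, 28, 35, 28-day gaps.
Each is the final Wednesday of its month — 1996-05-29 is past the 28th, so '4th Wednesday' doesn't fit.
Last Wednesday of December 1996: 1996-12-25.
Last Wednesday of January 1997: 1997-01-29.
Last Wednesday of February 1997: 1997-02-26.
Last Wednesday of March 1997: 1997-03-26.

1997-03-26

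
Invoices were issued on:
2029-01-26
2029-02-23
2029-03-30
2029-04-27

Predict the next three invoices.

2029-05-25, 2029-06-29, 2029-07-27

These are Fridays with 28, 35, 28-day gaps.
Each is the final Friday of its month — 2029-03-30 is past the 28th, so '4th Friday' doesn't fit.
Last Friday of May 2029: 2029-05-25.
June 2029 ends with Friday 2029-06-29.
Last Friday of July 2029: 2029-07-27.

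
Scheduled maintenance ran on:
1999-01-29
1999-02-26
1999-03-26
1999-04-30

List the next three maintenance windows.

Every date is a Friday; gaps 28, 28, 35 days.
Each is the last Friday of its month (at least one falls on the 29th or later, ruling out '4th Friday').
May 1999 ends with Friday 1999-05-28.
June 1999 ends with Friday 1999-06-25.
Last Friday of July 1999: 1999-07-30.

1999-05-28, 1999-06-25, 1999-07-30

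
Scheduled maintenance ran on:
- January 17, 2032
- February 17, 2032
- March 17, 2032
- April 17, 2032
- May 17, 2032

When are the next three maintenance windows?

June 17, 2032; July 17, 2032; August 17, 2032

Gaps: 31, 29, 31, 30 days — not constant. Every event is on the 17th of the month.
Pattern: the 17th of each month.
Next: June 2032 → June 17, 2032.
Next: July 2032 → July 17, 2032.
August 2032: August 17, 2032.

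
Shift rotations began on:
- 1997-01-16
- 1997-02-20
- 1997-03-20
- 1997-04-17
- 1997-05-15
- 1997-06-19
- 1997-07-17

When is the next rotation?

1997-08-21

Gaps: 35, 28, 28, 28, 35, 28 days — a mix of 28 and 35. Every date is a Thursday.
Each is the 3rd Thursday of its month.
3rd Thursday of August 1997: 1997-08-21.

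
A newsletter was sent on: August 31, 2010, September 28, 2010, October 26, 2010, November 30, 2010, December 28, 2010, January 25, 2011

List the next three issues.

These are Tuesdays with 28, 28, 35, 28, 28-day gaps.
Each is the final Tuesday of its month — August 31, 2010 is past the 28th, so '4th Tuesday' doesn't fit.
February 2011 ends with Tuesday February 22, 2011.
Last Tuesday of March 2011: March 29, 2011.
April 2011 ends with Tuesday April 26, 2011.

February 22, 2011; March 29, 2011; April 26, 2011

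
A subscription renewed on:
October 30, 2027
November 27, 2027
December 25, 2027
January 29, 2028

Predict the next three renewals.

Every date is a Saturday; gaps 28, 28, 35 days.
Each is the last Saturday of its month (at least one falls on the 29th or later, ruling out '4th Saturday').
February 2028 ends with Saturday February 26, 2028.
March 2028 ends with Saturday March 25, 2028.
Last Saturday of April 2028: April 29, 2028.

February 26, 2028; March 25, 2028; April 29, 2028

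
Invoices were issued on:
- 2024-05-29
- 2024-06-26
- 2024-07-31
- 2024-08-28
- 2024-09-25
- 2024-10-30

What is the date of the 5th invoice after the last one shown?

Every date is a Wednesday; gaps 28, 35, 28, 28, 35 days.
Each is the last Wednesday of its month (at least one falls on the 29th or later, ruling out '4th Wednesday').
Last Wednesday of November 2024: 2024-11-27.
December 2024 ends with Wednesday 2024-12-25.
January 2025 ends with Wednesday 2025-01-29.
February 2025 ends with Wednesday 2025-02-26.
Last Wednesday of March 2025: 2025-03-26.

2025-03-26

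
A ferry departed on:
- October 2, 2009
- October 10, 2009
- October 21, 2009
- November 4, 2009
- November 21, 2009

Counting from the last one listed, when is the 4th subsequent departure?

February 27, 2010

The spacing grows by 3 each time: 8, 11, 14, 17 days.
Next gap: 20 days. November 21, 2009 + 20 days = December 11, 2009.
Next gap: 23 days. December 11, 2009 + 23 days = January 3, 2010.
Next gap: 26 days. January 3, 2010 + 26 days = January 29, 2010.
Next gap: 29 days. January 29, 2010 + 29 days = February 27, 2010.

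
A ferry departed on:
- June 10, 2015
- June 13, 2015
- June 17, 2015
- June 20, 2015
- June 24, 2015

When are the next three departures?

June 27, 2015; July 1, 2015; July 4, 2015

Gaps: 3, 4, 3, 4 days — not constant, but cyclic with period 2.
The events fall on every Wednesday and Saturday.
The following Saturday is June 27, 2015.
The following Wednesday is July 1, 2015.
Next Saturday: July 4, 2015.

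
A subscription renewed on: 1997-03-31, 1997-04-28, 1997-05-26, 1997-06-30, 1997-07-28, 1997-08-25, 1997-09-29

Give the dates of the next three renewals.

Every date is a Monday; gaps 28, 28, 35, 28, 28, 35 days.
Each is the last Monday of its month (at least one falls on the 29th or later, ruling out '4th Monday').
October 1997 ends with Monday 1997-10-27.
November 1997 ends with Monday 1997-11-24.
December 1997 ends with Monday 1997-12-29.

1997-10-27, 1997-11-24, 1997-12-29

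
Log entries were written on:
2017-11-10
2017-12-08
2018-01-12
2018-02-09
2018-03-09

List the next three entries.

2018-04-13, 2018-05-11, 2018-06-08

These are Fridays at 28- or 35-day spacing (28, 35, 28, 28).
The pattern: 2nd Friday of the month.
April 2018 — 2nd Friday is 2018-04-13.
May 2018 — 2nd Friday is 2018-05-11.
2nd Friday of June 2018: 2018-06-08.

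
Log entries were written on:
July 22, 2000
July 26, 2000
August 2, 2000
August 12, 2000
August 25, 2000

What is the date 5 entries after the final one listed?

December 13, 2000

Gaps: 4, 7, 10, 13 days — each gap is 3 larger than the previous one.
Next gap: 16 days. August 25, 2000 + 16 days = September 10, 2000.
Next gap: 19 days. September 10, 2000 + 19 days = September 29, 2000.
Next gap: 22 days. September 29, 2000 + 22 days = October 21, 2000.
Next gap: 25 days. October 21, 2000 + 25 days = November 15, 2000.
Next gap: 28 days. November 15, 2000 + 28 days = December 13, 2000.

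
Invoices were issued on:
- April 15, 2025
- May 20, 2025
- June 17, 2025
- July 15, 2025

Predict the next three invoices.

August 19, 2025; September 16, 2025; October 21, 2025

All dates are Tuesdays, 35, 28, 28 days apart.
Specifically, the 3rd Tuesday of each month.
August 2025 — 3rd Tuesday is August 19, 2025.
September 2025 — 3rd Tuesday is September 16, 2025.
3rd Tuesday of October 2025: October 21, 2025.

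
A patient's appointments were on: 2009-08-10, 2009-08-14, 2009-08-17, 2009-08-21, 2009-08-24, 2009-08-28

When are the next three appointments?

2009-08-31, 2009-09-04, 2009-09-07

The gap pattern 4, 3, 4, 3, 4 repeats every 2 events.
These are the Mondays and Fridays of each week.
Next Monday: 2009-08-31.
Next Friday: 2009-09-04.
Next Monday: 2009-09-07.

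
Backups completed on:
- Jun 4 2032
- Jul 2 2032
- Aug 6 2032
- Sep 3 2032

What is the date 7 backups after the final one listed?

Gaps: 28, 35, 28 days — a mix of 28 and 35. Every date is a Friday.
Each is the 1st Friday of its month.
1st Friday of October 2032: Oct 1 2032.
1st Friday of November 2032: Nov 5 2032.
1st Friday of December 2032: Dec 3 2032.
1st Friday of January 2033: Jan 7 2033.
1st Friday of February 2033: Feb 4 2033.
1st Friday of March 2033: Mar 4 2033.
1st Friday of April 2033: Apr 1 2033.

Apr 1 2033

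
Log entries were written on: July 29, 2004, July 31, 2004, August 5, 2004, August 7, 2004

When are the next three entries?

August 12, 2004; August 14, 2004; August 19, 2004

Gaps: 2, 5, 2 days — not constant, but cyclic with period 2.
The events fall on every Thursday and Saturday.
The following Thursday is August 12, 2004.
The following Saturday is August 14, 2004.
Next Thursday: August 19, 2004.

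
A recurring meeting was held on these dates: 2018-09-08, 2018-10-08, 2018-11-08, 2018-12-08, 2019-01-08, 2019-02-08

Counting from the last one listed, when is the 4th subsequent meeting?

Gaps: 30, 31, 30, 31, 31 days — not constant. Every event is on the 8th of the month.
Pattern: the 8th of each month.
March 2019: 2019-03-08.
Next: April 2019 → 2019-04-08.
May 2019: 2019-05-08.
June 2019: 2019-06-08.

2019-06-08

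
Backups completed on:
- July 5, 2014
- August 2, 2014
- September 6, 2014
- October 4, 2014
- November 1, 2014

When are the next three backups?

All dates are Saturdays, 28, 35, 28, 28 days apart.
Specifically, the 1st Saturday of each month.
December 2014 — 1st Saturday is December 6, 2014.
January 2015 — 1st Saturday is January 3, 2015.
February 2015 — 1st Saturday is February 7, 2015.

December 6, 2014; January 3, 2015; February 7, 2015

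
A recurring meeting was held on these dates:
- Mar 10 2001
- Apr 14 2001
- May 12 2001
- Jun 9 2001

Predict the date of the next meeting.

Jul 14 2001

All dates are Saturdays, 35, 28, 28 days apart.
Specifically, the 2nd Saturday of each month.
July 2001 — 2nd Saturday is Jul 14 2001.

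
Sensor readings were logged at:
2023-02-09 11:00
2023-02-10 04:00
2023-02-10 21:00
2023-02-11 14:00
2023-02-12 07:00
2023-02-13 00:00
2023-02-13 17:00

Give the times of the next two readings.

Spacing: 17, 17, 17, 17, 17, 17 h — constant 17 h.
2023-02-13 17:00 + 17 h = 2023-02-14 10:00.
2023-02-14 10:00 + 17 h = 2023-02-15 03:00.

2023-02-14 10:00, 2023-02-15 03:00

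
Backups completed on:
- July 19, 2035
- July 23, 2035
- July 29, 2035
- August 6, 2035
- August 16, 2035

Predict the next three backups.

Gaps: 4, 6, 8, 10 days — each gap is 2 larger than the previous one.
Next gap: 12 days. August 16, 2035 + 12 days = August 28, 2035.
Next gap: 14 days. August 28, 2035 + 14 days = September 11, 2035.
Next gap: 16 days. September 11, 2035 + 16 days = September 27, 2035.

August 28, 2035; September 11, 2035; September 27, 2035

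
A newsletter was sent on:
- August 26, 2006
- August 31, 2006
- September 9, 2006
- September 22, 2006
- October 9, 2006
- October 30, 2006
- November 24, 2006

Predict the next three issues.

December 23, 2006; January 25, 2007; March 3, 2007

Gaps: 5, 9, 13, 17, 21, 25 days — each gap is 4 larger than the previous one.
Next gap: 29 days. November 24, 2006 + 29 days = December 23, 2006.
Next gap: 33 days. December 23, 2006 + 33 days = January 25, 2007.
Next gap: 37 days. January 25, 2007 + 37 days = March 3, 2007.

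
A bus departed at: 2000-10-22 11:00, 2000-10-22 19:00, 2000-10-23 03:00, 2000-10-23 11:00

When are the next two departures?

The interval is a steady 8 hours (8, 8, 8).
2000-10-23 11:00 + 8 h = 2000-10-23 19:00.
2000-10-23 19:00 + 8 h = 2000-10-24 03:00.

2000-10-23 19:00, 2000-10-24 03:00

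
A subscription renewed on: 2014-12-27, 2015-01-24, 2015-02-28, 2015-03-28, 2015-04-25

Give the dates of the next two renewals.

Gaps: 28, 35, 28, 28 days — a mix of 28 and 35. Every date is a Saturday.
Each is the 4th Saturday of its month.
May 2015 — 4th Saturday is 2015-05-23.
4th Saturday of June 2015: 2015-06-27.

2015-05-23, 2015-06-27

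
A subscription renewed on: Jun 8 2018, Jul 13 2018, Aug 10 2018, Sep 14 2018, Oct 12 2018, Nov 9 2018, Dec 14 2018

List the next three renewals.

These are Fridays at 28- or 35-day spacing (35, 28, 35, 28, 28, 35).
The pattern: 2nd Friday of the month.
2nd Friday of January 2019: Jan 11 2019.
2nd Friday of February 2019: Feb 8 2019.
March 2019 — 2nd Friday is Mar 8 2019.

Jan 11 2019, Feb 8 2019, Mar 8 2019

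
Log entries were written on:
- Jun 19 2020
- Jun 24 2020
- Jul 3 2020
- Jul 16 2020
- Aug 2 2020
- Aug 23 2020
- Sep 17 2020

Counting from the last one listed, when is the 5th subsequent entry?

Mar 21 2021

Intervals are 5, 9, 13, 17, 21, 25 days — an arithmetic progression with common difference 4.
Next gap: 29 days. Sep 17 2020 + 29 days = Oct 16 2020.
Next gap: 33 days. Oct 16 2020 + 33 days = Nov 18 2020.
Next gap: 37 days. Nov 18 2020 + 37 days = Dec 25 2020.
Next gap: 41 days. Dec 25 2020 + 41 days = Feb 4 2021.
Next gap: 45 days. Feb 4 2021 + 45 days = Mar 21 2021.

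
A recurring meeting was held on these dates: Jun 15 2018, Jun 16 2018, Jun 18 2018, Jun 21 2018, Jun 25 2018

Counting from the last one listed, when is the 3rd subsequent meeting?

Intervals are 1, 2, 3, 4 days — an arithmetic progression with common difference 1.
Next gap: 5 days. Jun 25 2018 + 5 days = Jun 30 2018.
Next gap: 6 days. Jun 30 2018 + 6 days = Jul 6 2018.
Next gap: 7 days. Jul 6 2018 + 7 days = Jul 13 2018.

Jul 13 2018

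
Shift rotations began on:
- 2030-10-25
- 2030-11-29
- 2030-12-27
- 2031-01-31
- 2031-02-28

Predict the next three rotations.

Every date is a Friday; gaps 35, 28, 35, 28 days.
Each is the last Friday of its month (at least one falls on the 29th or later, ruling out '4th Friday').
Last Friday of March 2031: 2031-03-28.
April 2031 ends with Friday 2031-04-25.
Last Friday of May 2031: 2031-05-30.

2031-03-28, 2031-04-25, 2031-05-30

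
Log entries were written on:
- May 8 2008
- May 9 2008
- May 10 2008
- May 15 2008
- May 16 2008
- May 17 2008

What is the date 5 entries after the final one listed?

The gap pattern 1, 1, 5, 1, 1 repeats every 3 events.
These are the Thursdays, Fridays and Saturdays of each week.
The following Thursday is May 22 2008.
The following Friday is May 23 2008.
The following Saturday is May 24 2008.
Next Thursday: May 29 2008.
The following Friday is May 30 2008.

May 30 2008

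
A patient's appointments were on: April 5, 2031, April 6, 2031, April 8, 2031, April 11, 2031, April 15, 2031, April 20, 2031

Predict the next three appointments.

The spacing grows by 1 each time: 1, 2, 3, 4, 5 days.
Next gap: 6 days. April 20, 2031 + 6 days = April 26, 2031.
Next gap: 7 days. April 26, 2031 + 7 days = May 3, 2031.
Next gap: 8 days. May 3, 2031 + 8 days = May 11, 2031.

April 26, 2031; May 3, 2031; May 11, 2031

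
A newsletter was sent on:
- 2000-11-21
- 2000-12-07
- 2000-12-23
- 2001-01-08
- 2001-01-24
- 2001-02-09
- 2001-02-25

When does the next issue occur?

2001-03-13

Every event comes 16 days after the last (16, 16, 16, 16, 16, 16).
2001-02-25 + 16 days = 2001-03-13.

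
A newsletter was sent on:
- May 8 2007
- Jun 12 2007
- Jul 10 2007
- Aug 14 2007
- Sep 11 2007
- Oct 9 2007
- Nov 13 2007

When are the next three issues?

These are Tuesdays at 28- or 35-day spacing (35, 28, 35, 28, 28, 35).
The pattern: 2nd Tuesday of the month.
2nd Tuesday of December 2007: Dec 11 2007.
January 2008 — 2nd Tuesday is Jan 8 2008.
February 2008 — 2nd Tuesday is Feb 12 2008.

Dec 11 2007, Jan 8 2008, Feb 12 2008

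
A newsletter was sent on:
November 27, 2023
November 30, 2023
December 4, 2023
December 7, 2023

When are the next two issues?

December 11, 2023; December 14, 2023

The gap pattern 3, 4, 3 repeats every 2 events.
These are the Mondays and Thursdays of each week.
Next Monday: December 11, 2023.
The following Thursday is December 14, 2023.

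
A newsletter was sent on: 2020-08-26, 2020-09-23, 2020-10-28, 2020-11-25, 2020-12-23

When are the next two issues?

Gaps: 28, 35, 28, 28 days — a mix of 28 and 35. Every date is a Wednesday.
Each is the 4th Wednesday of its month.
January 2021 — 4th Wednesday is 2021-01-27.
February 2021 — 4th Wednesday is 2021-02-24.

2021-01-27, 2021-02-24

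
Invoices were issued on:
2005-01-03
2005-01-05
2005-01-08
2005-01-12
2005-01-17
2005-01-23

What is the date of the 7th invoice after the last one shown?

The spacing grows by 1 each time: 2, 3, 4, 5, 6 days.
Next gap: 7 days. 2005-01-23 + 7 days = 2005-01-30.
Next gap: 8 days. 2005-01-30 + 8 days = 2005-02-07.
Next gap: 9 days. 2005-02-07 + 9 days = 2005-02-16.
Next gap: 10 days. 2005-02-16 + 10 days = 2005-02-26.
Next gap: 11 days. 2005-02-26 + 11 days = 2005-03-09.
Next gap: 12 days. 2005-03-09 + 12 days = 2005-03-21.
Next gap: 13 days. 2005-03-21 + 13 days = 2005-04-03.

2005-04-03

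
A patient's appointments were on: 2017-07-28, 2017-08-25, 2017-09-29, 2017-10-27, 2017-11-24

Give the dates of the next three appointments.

Every date is a Friday; gaps 28, 35, 28, 28 days.
Each is the last Friday of its month (at least one falls on the 29th or later, ruling out '4th Friday').
Last Friday of December 2017: 2017-12-29.
Last Friday of January 2018: 2018-01-26.
February 2018 ends with Friday 2018-02-23.

2017-12-29, 2018-01-26, 2018-02-23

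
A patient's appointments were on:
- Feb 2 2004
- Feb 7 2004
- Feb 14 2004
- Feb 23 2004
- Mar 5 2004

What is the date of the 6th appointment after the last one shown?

Jun 21 2004

The spacing grows by 2 each time: 5, 7, 9, 11 days.
Next gap: 13 days. Mar 5 2004 + 13 days = Mar 18 2004.
Next gap: 15 days. Mar 18 2004 + 15 days = Apr 2 2004.
Next gap: 17 days. Apr 2 2004 + 17 days = Apr 19 2004.
Next gap: 19 days. Apr 19 2004 + 19 days = May 8 2004.
Next gap: 21 days. May 8 2004 + 21 days = May 29 2004.
Next gap: 23 days. May 29 2004 + 23 days = Jun 21 2004.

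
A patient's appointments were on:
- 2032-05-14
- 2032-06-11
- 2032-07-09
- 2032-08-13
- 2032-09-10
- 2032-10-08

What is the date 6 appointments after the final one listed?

These are Fridays at 28- or 35-day spacing (28, 28, 35, 28, 28).
The pattern: 2nd Friday of the month.
November 2032 — 2nd Friday is 2032-11-12.
2nd Friday of December 2032: 2032-12-10.
January 2033 — 2nd Friday is 2033-01-14.
2nd Friday of February 2033: 2033-02-11.
2nd Friday of March 2033: 2033-03-11.
April 2033 — 2nd Friday is 2033-04-08.

2033-04-08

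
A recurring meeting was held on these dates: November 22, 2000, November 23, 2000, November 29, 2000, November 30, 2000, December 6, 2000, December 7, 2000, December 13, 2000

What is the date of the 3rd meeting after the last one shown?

Every event lands on a Wednesday or Thursday (gaps cycle 1, 6, 1, 6, 1, 6).
So the schedule is: every Wednesday and Thursday.
The following Thursday is December 14, 2000.
The following Wednesday is December 20, 2000.
The following Thursday is December 21, 2000.

December 21, 2000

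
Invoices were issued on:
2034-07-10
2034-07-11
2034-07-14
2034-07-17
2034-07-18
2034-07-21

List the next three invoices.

The gap pattern 1, 3, 3, 1, 3 repeats every 3 events.
These are the Mondays, Tuesdays and Fridays of each week.
The following Monday is 2034-07-24.
The following Tuesday is 2034-07-25.
The following Friday is 2034-07-28.

2034-07-24, 2034-07-25, 2034-07-28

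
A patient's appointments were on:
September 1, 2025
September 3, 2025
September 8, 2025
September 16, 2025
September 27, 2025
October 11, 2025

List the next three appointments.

Intervals are 2, 5, 8, 11, 14 days — an arithmetic progression with common difference 3.
Next gap: 17 days. October 11, 2025 + 17 days = October 28, 2025.
Next gap: 20 days. October 28, 2025 + 20 days = November 17, 2025.
Next gap: 23 days. November 17, 2025 + 23 days = December 10, 2025.

October 28, 2025; November 17, 2025; December 10, 2025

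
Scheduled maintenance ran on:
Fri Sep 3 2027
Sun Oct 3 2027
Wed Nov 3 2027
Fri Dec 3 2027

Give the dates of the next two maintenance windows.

Mon Jan 3 2028, Thu Feb 3 2028

Gaps: 30, 31, 30 days — not constant. Every event is on the 3rd of the month.
Pattern: the 3rd of each month.
Next: January 2028 → Mon Jan 3 2028.
Next: February 2028 → Thu Feb 3 2028.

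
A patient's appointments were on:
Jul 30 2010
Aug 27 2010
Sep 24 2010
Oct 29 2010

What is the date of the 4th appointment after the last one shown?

Feb 25 2011

These are Fridays with 28, 28, 35-day gaps.
Each is the final Friday of its month — Jul 30 2010 is past the 28th, so '4th Friday' doesn't fit.
November 2010 ends with Friday Nov 26 2010.
Last Friday of December 2010: Dec 31 2010.
January 2011 ends with Friday Jan 28 2011.
Last Friday of February 2011: Feb 25 2011.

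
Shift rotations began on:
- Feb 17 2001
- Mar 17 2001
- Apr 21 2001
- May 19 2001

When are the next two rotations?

All dates are Saturdays, 28, 35, 28 days apart.
Specifically, the 3rd Saturday of each month.
3rd Saturday of June 2001: Jun 16 2001.
July 2001 — 3rd Saturday is Jul 21 2001.

Jun 16 2001, Jul 21 2001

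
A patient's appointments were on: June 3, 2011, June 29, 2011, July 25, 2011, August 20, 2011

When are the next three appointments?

Every event comes 26 days after the last (26, 26, 26).
August 20, 2011 + 26 days = September 15, 2011.
September 15, 2011 + 26 days = October 11, 2011.
October 11, 2011 + 26 days = November 6, 2011.

September 15, 2011; October 11, 2011; November 6, 2011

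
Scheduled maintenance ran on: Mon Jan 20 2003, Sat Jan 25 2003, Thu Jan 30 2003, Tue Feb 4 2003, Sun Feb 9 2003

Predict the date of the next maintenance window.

Every event comes 5 days after the last (5, 5, 5, 5).
Sun Feb 9 2003 + 5 days = Fri Feb 14 2003.

Fri Feb 14 2003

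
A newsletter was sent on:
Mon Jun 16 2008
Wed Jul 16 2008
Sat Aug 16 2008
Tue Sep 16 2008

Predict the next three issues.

Each date is the 16th; the gaps (30, 31, 31) track the month lengths.
The rule is the 16th of each month.
Next: October 2008 → Thu Oct 16 2008.
Next: November 2008 → Sun Nov 16 2008.
December 2008: Tue Dec 16 2008.

Thu Oct 16 2008, Sun Nov 16 2008, Tue Dec 16 2008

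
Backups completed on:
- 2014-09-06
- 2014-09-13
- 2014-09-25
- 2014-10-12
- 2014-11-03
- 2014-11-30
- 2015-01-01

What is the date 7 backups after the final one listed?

2015-12-31

The spacing grows by 5 each time: 7, 12, 17, 22, 27, 32 days.
Next gap: 37 days. 2015-01-01 + 37 days = 2015-02-07.
Next gap: 42 days. 2015-02-07 + 42 days = 2015-03-21.
Next gap: 47 days. 2015-03-21 + 47 days = 2015-05-07.
Next gap: 52 days. 2015-05-07 + 52 days = 2015-06-28.
Next gap: 57 days. 2015-06-28 + 57 days = 2015-08-24.
Next gap: 62 days. 2015-08-24 + 62 days = 2015-10-25.
Next gap: 67 days. 2015-10-25 + 67 days = 2015-12-31.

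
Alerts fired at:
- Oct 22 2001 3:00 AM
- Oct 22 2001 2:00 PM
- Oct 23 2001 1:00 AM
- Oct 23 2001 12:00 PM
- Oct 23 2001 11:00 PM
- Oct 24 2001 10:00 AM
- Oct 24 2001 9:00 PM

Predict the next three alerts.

Oct 25 2001 8:00 AM, Oct 25 2001 7:00 PM, Oct 26 2001 6:00 AM

Gaps: 11, 11, 11, 11, 11, 11 hours — each event is 11 hours after the previous one.
Oct 24 2001 9:00 PM + 11 h = Oct 25 2001 8:00 AM.
Oct 25 2001 8:00 AM + 11 h = Oct 25 2001 7:00 PM.
Oct 25 2001 7:00 PM + 11 h = Oct 26 2001 6:00 AM.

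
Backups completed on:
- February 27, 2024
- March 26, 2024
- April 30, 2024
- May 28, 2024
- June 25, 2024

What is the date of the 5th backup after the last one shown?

These are Tuesdays with 28, 35, 28, 28-day gaps.
Each is the final Tuesday of its month — April 30, 2024 is past the 28th, so '4th Tuesday' doesn't fit.
July 2024 ends with Tuesday July 30, 2024.
August 2024 ends with Tuesday August 27, 2024.
September 2024 ends with Tuesday September 24, 2024.
October 2024 ends with Tuesday October 29, 2024.
November 2024 ends with Tuesday November 26, 2024.

November 26, 2024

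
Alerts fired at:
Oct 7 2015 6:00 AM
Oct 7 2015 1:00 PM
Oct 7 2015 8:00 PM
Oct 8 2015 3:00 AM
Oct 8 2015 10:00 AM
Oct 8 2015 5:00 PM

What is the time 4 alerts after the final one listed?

Oct 9 2015 9:00 PM

The interval is a steady 7 hours (7, 7, 7, 7, 7).
Oct 8 2015 5:00 PM + 7 h = Oct 9 2015 12:00 AM.
Oct 9 2015 12:00 AM + 7 h = Oct 9 2015 7:00 AM.
Oct 9 2015 7:00 AM + 7 h = Oct 9 2015 2:00 PM.
Oct 9 2015 2:00 PM + 7 h = Oct 9 2015 9:00 PM.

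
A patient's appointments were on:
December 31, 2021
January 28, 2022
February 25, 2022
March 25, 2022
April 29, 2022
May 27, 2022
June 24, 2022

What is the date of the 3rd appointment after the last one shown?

Every date is a Friday; gaps 28, 28, 28, 35, 28, 28 days.
Each is the last Friday of its month (at least one falls on the 29th or later, ruling out '4th Friday').
July 2022 ends with Friday July 29, 2022.
Last Friday of August 2022: August 26, 2022.
Last Friday of September 2022: September 30, 2022.

September 30, 2022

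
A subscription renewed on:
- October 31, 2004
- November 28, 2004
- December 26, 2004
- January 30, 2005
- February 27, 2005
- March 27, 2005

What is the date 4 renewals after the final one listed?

All Sundays; the gaps (28, 28, 35, 28, 28) vary with month length.
This is the last Sunday of each month.
April 2005 ends with Sunday April 24, 2005.
Last Sunday of May 2005: May 29, 2005.
June 2005 ends with Sunday June 26, 2005.
Last Sunday of July 2005: July 31, 2005.

July 31, 2005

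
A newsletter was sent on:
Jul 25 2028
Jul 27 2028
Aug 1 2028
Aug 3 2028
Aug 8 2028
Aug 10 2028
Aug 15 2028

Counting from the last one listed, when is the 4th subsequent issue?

Gaps: 2, 5, 2, 5, 2, 5 days — not constant, but cyclic with period 2.
The events fall on every Tuesday and Thursday.
Next Thursday: Aug 17 2028.
The following Tuesday is Aug 22 2028.
Next Thursday: Aug 24 2028.
The following Tuesday is Aug 29 2028.

Aug 29 2028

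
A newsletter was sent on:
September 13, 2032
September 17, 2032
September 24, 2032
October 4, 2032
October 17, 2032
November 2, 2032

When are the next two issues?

Gaps: 4, 7, 10, 13, 16 days — each gap is 3 larger than the previous one.
Next gap: 19 days. November 2, 2032 + 19 days = November 21, 2032.
Next gap: 22 days. November 21, 2032 + 22 days = December 13, 2032.

November 21, 2032; December 13, 2032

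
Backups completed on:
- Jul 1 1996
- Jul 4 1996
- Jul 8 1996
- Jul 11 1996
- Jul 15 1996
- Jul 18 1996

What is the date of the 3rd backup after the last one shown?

Jul 29 1996

The gap pattern 3, 4, 3, 4, 3 repeats every 2 events.
These are the Mondays and Thursdays of each week.
The following Monday is Jul 22 1996.
The following Thursday is Jul 25 1996.
The following Monday is Jul 29 1996.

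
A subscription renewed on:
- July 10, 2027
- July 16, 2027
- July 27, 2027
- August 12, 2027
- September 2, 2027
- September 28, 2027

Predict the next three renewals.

October 29, 2027; December 4, 2027; January 14, 2028

Gaps: 6, 11, 16, 21, 26 days — each gap is 5 larger than the previous one.
Next gap: 31 days. September 28, 2027 + 31 days = October 29, 2027.
Next gap: 36 days. October 29, 2027 + 36 days = December 4, 2027.
Next gap: 41 days. December 4, 2027 + 41 days = January 14, 2028.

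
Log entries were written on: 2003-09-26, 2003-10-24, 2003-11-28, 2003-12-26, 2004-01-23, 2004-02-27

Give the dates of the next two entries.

Gaps: 28, 35, 28, 28, 35 days — a mix of 28 and 35. Every date is a Friday.
Each is the 4th Friday of its month.
4th Friday of March 2004: 2004-03-26.
4th Friday of April 2004: 2004-04-23.

2004-03-26, 2004-04-23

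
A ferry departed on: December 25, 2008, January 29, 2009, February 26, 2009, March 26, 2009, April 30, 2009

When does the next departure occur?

May 28, 2009

These are Thursdays with 35, 28, 28, 35-day gaps.
Each is the final Thursday of its month — January 29, 2009 is past the 28th, so '4th Thursday' doesn't fit.
Last Thursday of May 2009: May 28, 2009.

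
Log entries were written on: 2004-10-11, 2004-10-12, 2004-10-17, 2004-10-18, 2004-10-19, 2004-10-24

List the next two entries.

2004-10-25, 2004-10-26

Every event lands on a Monday or Tuesday or Sunday (gaps cycle 1, 5, 1, 1, 5).
So the schedule is: every Monday, Tuesday and Sunday.
The following Monday is 2004-10-25.
The following Tuesday is 2004-10-26.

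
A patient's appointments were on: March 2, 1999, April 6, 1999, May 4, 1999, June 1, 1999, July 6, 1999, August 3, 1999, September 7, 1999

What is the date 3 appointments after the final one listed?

All dates are Tuesdays, 35, 28, 28, 35, 28, 35 days apart.
Specifically, the 1st Tuesday of each month.
1st Tuesday of October 1999: October 5, 1999.
1st Tuesday of November 1999: November 2, 1999.
1st Tuesday of December 1999: December 7, 1999.

December 7, 1999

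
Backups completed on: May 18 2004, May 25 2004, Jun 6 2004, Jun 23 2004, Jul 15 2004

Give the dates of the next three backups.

Gaps: 7, 12, 17, 22 days — each gap is 5 larger than the previous one.
Next gap: 27 days. Jul 15 2004 + 27 days = Aug 11 2004.
Next gap: 32 days. Aug 11 2004 + 32 days = Sep 12 2004.
Next gap: 37 days. Sep 12 2004 + 37 days = Oct 19 2004.

Aug 11 2004, Sep 12 2004, Oct 19 2004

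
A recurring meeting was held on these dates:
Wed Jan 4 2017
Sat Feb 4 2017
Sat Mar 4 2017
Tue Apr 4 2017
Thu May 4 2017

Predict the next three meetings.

Each date is the 4th; the gaps (31, 28, 31, 30) track the month lengths.
The rule is the 4th of each month.
June 2017: Sun Jun 4 2017.
Next: July 2017 → Tue Jul 4 2017.
August 2017: Fri Aug 4 2017.

Sun Jun 4 2017, Tue Jul 4 2017, Fri Aug 4 2017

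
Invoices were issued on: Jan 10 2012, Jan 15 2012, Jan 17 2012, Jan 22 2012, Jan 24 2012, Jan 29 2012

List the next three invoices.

Every event lands on a Tuesday or Sunday (gaps cycle 5, 2, 5, 2, 5).
So the schedule is: every Tuesday and Sunday.
The following Tuesday is Jan 31 2012.
The following Sunday is Feb 5 2012.
Next Tuesday: Feb 7 2012.

Jan 31 2012, Feb 5 2012, Feb 7 2012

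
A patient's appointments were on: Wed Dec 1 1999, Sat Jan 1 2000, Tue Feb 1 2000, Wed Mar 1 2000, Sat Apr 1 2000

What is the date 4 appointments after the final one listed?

Tue Aug 1 2000

Gaps: 31, 31, 29, 31 days — not constant. Every event is on the 1st of the month.
Pattern: the 1st of each month.
May 2000: Mon May 1 2000.
June 2000: Thu Jun 1 2000.
Next: July 2000 → Sat Jul 1 2000.
Next: August 2000 → Tue Aug 1 2000.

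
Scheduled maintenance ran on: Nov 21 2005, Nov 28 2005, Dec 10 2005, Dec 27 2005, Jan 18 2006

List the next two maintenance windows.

Feb 14 2006, Mar 18 2006

Gaps: 7, 12, 17, 22 days — each gap is 5 larger than the previous one.
Next gap: 27 days. Jan 18 2006 + 27 days = Feb 14 2006.
Next gap: 32 days. Feb 14 2006 + 32 days = Mar 18 2006.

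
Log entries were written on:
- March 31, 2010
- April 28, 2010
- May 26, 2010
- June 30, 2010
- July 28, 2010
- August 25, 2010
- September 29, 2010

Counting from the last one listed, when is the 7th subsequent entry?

April 27, 2011

Every date is a Wednesday; gaps 28, 28, 35, 28, 28, 35 days.
Each is the last Wednesday of its month (at least one falls on the 29th or later, ruling out '4th Wednesday').
October 2010 ends with Wednesday October 27, 2010.
November 2010 ends with Wednesday November 24, 2010.
December 2010 ends with Wednesday December 29, 2010.
Last Wednesday of January 2011: January 26, 2011.
Last Wednesday of February 2011: February 23, 2011.
Last Wednesday of March 2011: March 30, 2011.
Last Wednesday of April 2011: April 27, 2011.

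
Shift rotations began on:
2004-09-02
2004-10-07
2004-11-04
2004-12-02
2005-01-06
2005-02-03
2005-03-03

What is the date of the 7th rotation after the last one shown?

2005-10-06

These are Thursdays at 28- or 35-day spacing (35, 28, 28, 35, 28, 28).
The pattern: 1st Thursday of the month.
1st Thursday of April 2005: 2005-04-07.
1st Thursday of May 2005: 2005-05-05.
1st Thursday of June 2005: 2005-06-02.
1st Thursday of July 2005: 2005-07-07.
August 2005 — 1st Thursday is 2005-08-04.
1st Thursday of September 2005: 2005-09-01.
October 2005 — 1st Thursday is 2005-10-06.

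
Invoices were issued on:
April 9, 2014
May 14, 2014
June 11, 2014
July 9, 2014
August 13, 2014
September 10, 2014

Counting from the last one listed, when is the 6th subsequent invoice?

All dates are Wednesdays, 35, 28, 28, 35, 28 days apart.
Specifically, the 2nd Wednesday of each month.
2nd Wednesday of October 2014: October 8, 2014.
2nd Wednesday of November 2014: November 12, 2014.
2nd Wednesday of December 2014: December 10, 2014.
January 2015 — 2nd Wednesday is January 14, 2015.
2nd Wednesday of February 2015: February 11, 2015.
2nd Wednesday of March 2015: March 11, 2015.

March 11, 2015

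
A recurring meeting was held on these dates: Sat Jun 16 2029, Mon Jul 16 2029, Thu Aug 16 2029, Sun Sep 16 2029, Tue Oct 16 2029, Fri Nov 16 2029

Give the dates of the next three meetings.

Each date is the 16th; the gaps (30, 31, 31, 30, 31) track the month lengths.
The rule is the 16th of each month.
Next: December 2029 → Sun Dec 16 2029.
Next: January 2030 → Wed Jan 16 2030.
Next: February 2030 → Sat Feb 16 2030.

Sun Dec 16 2029, Wed Jan 16 2030, Sat Feb 16 2030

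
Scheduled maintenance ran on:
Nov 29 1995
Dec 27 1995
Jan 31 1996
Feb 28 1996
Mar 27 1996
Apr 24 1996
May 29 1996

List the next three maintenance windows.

Every date is a Wednesday; gaps 28, 35, 28, 28, 28, 35 days.
Each is the last Wednesday of its month (at least one falls on the 29th or later, ruling out '4th Wednesday').
June 1996 ends with Wednesday Jun 26 1996.
July 1996 ends with Wednesday Jul 31 1996.
Last Wednesday of August 1996: Aug 28 1996.

Jun 26 1996, Jul 31 1996, Aug 28 1996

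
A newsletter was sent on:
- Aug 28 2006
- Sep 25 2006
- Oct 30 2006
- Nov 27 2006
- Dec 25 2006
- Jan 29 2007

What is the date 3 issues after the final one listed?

Every date is a Monday; gaps 28, 35, 28, 28, 35 days.
Each is the last Monday of its month (at least one falls on the 29th or later, ruling out '4th Monday').
Last Monday of February 2007: Feb 26 2007.
Last Monday of March 2007: Mar 26 2007.
April 2007 ends with Monday Apr 30 2007.

Apr 30 2007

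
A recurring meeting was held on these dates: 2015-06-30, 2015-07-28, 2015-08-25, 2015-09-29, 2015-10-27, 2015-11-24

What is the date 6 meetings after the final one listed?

Every date is a Tuesday; gaps 28, 28, 35, 28, 28 days.
Each is the last Tuesday of its month (at least one falls on the 29th or later, ruling out '4th Tuesday').
December 2015 ends with Tuesday 2015-12-29.
Last Tuesday of January 2016: 2016-01-26.
Last Tuesday of February 2016: 2016-02-23.
Last Tuesday of March 2016: 2016-03-29.
Last Tuesday of April 2016: 2016-04-26.
May 2016 ends with Tuesday 2016-05-31.

2016-05-31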